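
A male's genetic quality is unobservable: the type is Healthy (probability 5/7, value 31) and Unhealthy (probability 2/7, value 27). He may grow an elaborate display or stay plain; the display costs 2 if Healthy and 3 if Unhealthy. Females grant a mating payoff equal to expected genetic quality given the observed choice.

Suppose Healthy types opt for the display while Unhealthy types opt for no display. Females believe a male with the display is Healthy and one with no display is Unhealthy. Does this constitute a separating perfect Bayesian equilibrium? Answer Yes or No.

No

Under these beliefs, the display earns mating payoff 31 and no display earns mating payoff 27.
Healthy: the display nets 31 − 2 = 29; no display nets 27. Healthy prefers the display.
Unhealthy: the display nets 31 − 3 = 28; no display nets 27. Unhealthy would deviate to the display.
Unhealthy has a profitable deviation, so the profile is not an equilibrium.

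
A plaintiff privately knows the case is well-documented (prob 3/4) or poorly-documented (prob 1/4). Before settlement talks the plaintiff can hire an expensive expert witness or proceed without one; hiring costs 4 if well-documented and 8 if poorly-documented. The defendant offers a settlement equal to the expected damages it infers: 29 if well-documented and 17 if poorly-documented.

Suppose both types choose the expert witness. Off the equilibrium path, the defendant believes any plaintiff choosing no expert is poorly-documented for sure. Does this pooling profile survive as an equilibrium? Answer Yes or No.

On path, the defendant holds the prior and pays 3/4·29 + 1/4·17 = 26. Off path (no expert), believing poorly-documented, it pays 17.
well-documented: the expert witness nets 26 − 4 = 22; no expert nets 17. well-documented stays.
poorly-documented: the expert witness nets 26 − 8 = 18; no expert nets 17. poorly-documented stays.
No type deviates, so pooling is sustained.

Yes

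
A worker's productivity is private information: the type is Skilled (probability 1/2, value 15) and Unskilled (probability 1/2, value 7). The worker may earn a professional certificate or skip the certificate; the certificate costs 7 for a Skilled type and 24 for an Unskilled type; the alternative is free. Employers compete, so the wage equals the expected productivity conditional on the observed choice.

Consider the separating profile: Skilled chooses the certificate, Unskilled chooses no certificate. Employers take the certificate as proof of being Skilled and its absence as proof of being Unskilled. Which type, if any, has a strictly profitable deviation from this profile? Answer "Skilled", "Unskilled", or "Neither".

The certificate pays 15; no certificate pays 7.
Skilled: assigned the certificate, nets 15 − 7 = 8; deviating to no certificate nets 7.
Unskilled: assigned no certificate, nets 7; deviating to the certificate nets 15 − 24 = -9.
Both types strictly prefer their assigned action; no profitable deviation.

Neither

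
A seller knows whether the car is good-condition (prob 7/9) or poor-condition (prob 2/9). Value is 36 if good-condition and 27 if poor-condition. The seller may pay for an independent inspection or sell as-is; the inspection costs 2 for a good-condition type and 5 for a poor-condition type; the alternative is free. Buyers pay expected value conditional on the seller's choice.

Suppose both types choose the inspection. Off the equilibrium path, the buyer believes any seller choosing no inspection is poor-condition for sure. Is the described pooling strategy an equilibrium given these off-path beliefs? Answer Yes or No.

On path, the buyer holds the prior and pays 7/9·36 + 2/9·27 = 34. Off path (no inspection), believing poor-condition, it pays 27.
good-condition: the inspection nets 34 − 2 = 32; no inspection nets 27. good-condition stays.
poor-condition: the inspection nets 34 − 5 = 29; no inspection nets 27. poor-condition stays.
No type deviates, so pooling is sustained.

Yes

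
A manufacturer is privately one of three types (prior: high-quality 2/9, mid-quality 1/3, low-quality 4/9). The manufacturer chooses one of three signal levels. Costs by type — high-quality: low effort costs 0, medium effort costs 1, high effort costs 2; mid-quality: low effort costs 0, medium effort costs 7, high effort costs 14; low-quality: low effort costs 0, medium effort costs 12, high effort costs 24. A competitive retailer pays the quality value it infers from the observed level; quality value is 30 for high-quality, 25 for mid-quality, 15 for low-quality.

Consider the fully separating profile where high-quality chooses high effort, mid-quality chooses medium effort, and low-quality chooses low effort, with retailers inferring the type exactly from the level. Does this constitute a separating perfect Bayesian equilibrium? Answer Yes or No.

Separating prices: high effort → 30, medium effort → 25, low effort → 15.
high-quality (assigned high effort): low effort: 15 − 0 = 15; medium effort: 25 − 1 = 24; high effort: 30 − 2 = 28. high-quality stays.
mid-quality (assigned medium effort): low effort: 15 − 0 = 15; medium effort: 25 − 7 = 18; high effort: 30 − 14 = 16. mid-quality stays.
low-quality (assigned low effort): low effort: 15 − 0 = 15; medium effort: 25 − 12 = 13; high effort: 30 − 24 = 6. low-quality stays.
Every type prefers its assigned level; separation holds.

Yes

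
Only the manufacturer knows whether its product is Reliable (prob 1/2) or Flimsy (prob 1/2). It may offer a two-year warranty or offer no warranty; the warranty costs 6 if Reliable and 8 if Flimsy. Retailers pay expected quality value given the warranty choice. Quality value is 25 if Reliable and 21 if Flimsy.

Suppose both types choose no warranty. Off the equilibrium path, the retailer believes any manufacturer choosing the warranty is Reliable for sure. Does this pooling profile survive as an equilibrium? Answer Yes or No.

Yes

On path, the retailer holds the prior and pays 1/2·25 + 1/2·21 = 23. Off path (the warranty), believing Reliable, it pays 25.
Reliable: no warranty nets 23; the warranty nets 25 − 6 = 19. Reliable stays.
Flimsy: no warranty nets 23; the warranty nets 25 − 8 = 17. Flimsy stays.
No type deviates, so pooling is sustained.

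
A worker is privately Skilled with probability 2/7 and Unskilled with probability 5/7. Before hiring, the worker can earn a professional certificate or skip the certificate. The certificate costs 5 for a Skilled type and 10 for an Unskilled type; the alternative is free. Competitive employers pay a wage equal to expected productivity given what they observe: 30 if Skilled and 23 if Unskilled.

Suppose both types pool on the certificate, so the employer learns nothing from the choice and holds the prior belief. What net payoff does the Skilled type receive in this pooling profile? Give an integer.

Pooled wage = 2/7·30 + 5/7·23 = 25.
Skilled pays cost 5 for the certificate, so net payoff = 25 − 5 = 20.

20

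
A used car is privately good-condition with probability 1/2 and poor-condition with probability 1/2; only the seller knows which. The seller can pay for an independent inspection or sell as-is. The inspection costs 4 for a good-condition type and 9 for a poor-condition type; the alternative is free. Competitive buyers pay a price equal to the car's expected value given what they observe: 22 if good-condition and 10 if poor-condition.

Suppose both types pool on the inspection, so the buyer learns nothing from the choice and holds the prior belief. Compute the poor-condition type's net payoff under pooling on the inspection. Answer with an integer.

7

Pooled price = 1/2·22 + 1/2·10 = 16.
poor-condition pays cost 9 for the inspection, so net payoff = 16 − 9 = 7.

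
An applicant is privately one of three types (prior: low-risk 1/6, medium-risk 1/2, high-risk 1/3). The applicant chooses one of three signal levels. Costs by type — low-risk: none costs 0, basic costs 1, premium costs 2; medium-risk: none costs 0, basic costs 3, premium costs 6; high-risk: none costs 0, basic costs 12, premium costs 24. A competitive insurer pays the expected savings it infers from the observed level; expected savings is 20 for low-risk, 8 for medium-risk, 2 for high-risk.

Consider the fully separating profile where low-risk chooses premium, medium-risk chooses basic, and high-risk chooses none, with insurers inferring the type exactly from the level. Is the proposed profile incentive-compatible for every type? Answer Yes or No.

Separating rebates: premium → 20, basic → 8, none → 2.
low-risk (assigned premium): none: 2 − 0 = 2; basic: 8 − 1 = 7; premium: 20 − 2 = 18. low-risk stays.
medium-risk (assigned basic): none: 2 − 0 = 2; basic: 8 − 3 = 5; premium: 20 − 6 = 14. medium-risk prefers premium.
high-risk (assigned none): none: 2 − 0 = 2; basic: 8 − 12 = -4; premium: 20 − 24 = -4. high-risk stays.
At least one type deviates; the separating profile fails.

No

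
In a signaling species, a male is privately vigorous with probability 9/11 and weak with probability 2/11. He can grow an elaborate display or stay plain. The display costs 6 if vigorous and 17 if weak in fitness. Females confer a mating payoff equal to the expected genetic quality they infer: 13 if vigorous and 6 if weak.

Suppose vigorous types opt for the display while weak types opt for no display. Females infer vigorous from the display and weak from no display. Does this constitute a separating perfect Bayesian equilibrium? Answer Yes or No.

Yes

Under these beliefs, the display earns mating payoff 13 and no display earns mating payoff 6.
vigorous: the display nets 13 − 6 = 7; no display nets 6. vigorous prefers the display.
weak: the display nets 13 − 17 = -4; no display nets 6. weak prefers no display.
Neither type deviates, so the separating profile is an equilibrium.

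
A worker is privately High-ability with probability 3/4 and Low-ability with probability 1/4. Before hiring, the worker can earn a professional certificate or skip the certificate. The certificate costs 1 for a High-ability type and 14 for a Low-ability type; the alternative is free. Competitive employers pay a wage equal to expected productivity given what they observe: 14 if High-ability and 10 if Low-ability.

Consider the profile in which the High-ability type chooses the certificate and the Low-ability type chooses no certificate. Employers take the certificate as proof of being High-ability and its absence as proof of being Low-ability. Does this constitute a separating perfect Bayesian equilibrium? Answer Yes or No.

Yes

Under these beliefs, the certificate earns wage 14 and no certificate earns wage 10.
High-ability: the certificate nets 14 − 1 = 13; no certificate nets 10. High-ability prefers the certificate.
Low-ability: the certificate nets 14 − 14 = 0; no certificate nets 10. Low-ability prefers no certificate.
Neither type deviates, so the separating profile is an equilibrium.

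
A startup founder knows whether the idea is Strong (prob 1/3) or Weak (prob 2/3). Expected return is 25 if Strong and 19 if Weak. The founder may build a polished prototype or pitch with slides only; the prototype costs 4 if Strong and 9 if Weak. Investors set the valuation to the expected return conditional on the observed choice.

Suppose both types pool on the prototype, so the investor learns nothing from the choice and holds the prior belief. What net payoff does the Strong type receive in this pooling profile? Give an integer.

17

Pooled valuation = 1/3·25 + 2/3·19 = 21.
Strong pays cost 4 for the prototype, so net payoff = 21 − 4 = 17.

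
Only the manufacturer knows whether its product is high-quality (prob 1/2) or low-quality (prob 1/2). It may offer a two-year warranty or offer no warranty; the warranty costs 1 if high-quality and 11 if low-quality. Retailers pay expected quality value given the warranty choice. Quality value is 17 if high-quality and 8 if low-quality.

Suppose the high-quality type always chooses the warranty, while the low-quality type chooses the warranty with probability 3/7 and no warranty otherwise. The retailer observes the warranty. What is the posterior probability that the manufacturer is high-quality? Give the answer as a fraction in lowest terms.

P(the warranty) = (1/2)·1 + (1/2)·(3/7) = 5/7.
By Bayes' rule, P(high-quality | the warranty) = (1/2) / (5/7) = 7/10.

7/10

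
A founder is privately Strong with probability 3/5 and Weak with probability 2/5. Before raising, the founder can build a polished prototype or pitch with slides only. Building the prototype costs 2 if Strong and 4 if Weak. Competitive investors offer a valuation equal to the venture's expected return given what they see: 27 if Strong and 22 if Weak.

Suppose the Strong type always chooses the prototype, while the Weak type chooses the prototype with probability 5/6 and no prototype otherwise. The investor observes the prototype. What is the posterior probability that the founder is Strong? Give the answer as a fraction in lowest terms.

9/14

P(the prototype) = (3/5)·1 + (2/5)·(5/6) = 14/15.
By Bayes' rule, P(Strong | the prototype) = (3/5) / (14/15) = 9/14.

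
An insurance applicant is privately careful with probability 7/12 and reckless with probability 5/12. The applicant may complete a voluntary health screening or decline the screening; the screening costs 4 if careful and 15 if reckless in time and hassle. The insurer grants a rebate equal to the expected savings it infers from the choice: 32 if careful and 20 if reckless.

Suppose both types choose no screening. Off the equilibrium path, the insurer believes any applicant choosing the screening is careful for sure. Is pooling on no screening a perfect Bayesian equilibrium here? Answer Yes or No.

On path, the insurer holds the prior and pays 7/12·32 + 5/12·20 = 27. Off path (the screening), believing careful, it pays 32.
careful: no screening nets 27; the screening nets 32 − 4 = 28. careful would deviate.
reckless: no screening nets 27; the screening nets 32 − 15 = 17. reckless stays.
A type deviates, so pooling fails.

No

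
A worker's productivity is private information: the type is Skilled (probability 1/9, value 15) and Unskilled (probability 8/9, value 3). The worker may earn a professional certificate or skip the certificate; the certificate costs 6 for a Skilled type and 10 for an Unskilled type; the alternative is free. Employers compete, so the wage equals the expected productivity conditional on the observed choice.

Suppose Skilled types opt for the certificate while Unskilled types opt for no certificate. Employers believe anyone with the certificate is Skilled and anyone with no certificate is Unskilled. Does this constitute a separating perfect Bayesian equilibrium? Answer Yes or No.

No

Under these beliefs, the certificate earns wage 15 and no certificate earns wage 3.
Skilled: the certificate nets 15 − 6 = 9; no certificate nets 3. Skilled prefers the certificate.
Unskilled: the certificate nets 15 − 10 = 5; no certificate nets 3. Unskilled would deviate to the certificate.
Unskilled has a profitable deviation, so the profile is not an equilibrium.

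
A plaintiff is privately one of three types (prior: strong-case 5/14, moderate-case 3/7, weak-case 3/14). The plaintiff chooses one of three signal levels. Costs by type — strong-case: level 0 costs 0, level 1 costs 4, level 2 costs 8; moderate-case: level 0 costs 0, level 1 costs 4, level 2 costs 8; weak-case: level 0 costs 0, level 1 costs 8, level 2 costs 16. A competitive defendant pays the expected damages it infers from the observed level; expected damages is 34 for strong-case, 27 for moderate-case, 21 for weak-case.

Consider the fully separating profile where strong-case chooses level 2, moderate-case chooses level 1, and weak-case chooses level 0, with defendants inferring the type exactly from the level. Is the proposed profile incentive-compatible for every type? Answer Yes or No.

No

Separating settlements: level 2 → 34, level 1 → 27, level 0 → 21.
strong-case (assigned level 2): level 0: 21 − 0 = 21; level 1: 27 − 4 = 23; level 2: 34 − 8 = 26. strong-case stays.
moderate-case (assigned level 1): level 0: 21 − 0 = 21; level 1: 27 − 4 = 23; level 2: 34 − 8 = 26. moderate-case prefers level 2.
weak-case (assigned level 0): level 0: 21 − 0 = 21; level 1: 27 − 8 = 19; level 2: 34 − 16 = 18. weak-case stays.
At least one type deviates; the separating profile fails.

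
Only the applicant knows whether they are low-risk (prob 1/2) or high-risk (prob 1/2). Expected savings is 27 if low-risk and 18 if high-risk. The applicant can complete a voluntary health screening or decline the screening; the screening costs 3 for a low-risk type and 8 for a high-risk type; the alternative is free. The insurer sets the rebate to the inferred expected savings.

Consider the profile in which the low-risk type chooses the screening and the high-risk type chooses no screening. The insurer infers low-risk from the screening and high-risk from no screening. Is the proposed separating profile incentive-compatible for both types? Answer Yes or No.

Under these beliefs, the screening earns rebate 27 and no screening earns rebate 18.
low-risk: the screening nets 27 − 3 = 24; no screening nets 18. low-risk prefers the screening.
high-risk: the screening nets 27 − 8 = 19; no screening nets 18. high-risk would deviate to the screening.
high-risk has a profitable deviation, so the profile is not an equilibrium.

No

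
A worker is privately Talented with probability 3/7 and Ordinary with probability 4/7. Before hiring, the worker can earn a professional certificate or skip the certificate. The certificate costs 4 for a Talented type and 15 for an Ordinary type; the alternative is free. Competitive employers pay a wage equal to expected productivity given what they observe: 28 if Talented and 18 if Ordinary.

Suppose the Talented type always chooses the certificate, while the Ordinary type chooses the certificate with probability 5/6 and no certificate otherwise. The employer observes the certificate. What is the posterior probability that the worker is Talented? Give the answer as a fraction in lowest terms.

P(the certificate) = (3/7)·1 + (4/7)·(5/6) = 19/21.
By Bayes' rule, P(Talented | the certificate) = (3/7) / (19/21) = 9/19.

9/19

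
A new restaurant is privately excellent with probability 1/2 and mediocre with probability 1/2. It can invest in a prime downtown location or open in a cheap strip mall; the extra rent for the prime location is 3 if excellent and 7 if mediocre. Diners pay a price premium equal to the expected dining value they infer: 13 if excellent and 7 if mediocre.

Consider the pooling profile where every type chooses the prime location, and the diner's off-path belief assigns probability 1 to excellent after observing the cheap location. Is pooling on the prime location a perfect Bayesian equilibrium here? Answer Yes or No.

On path, the diner holds the prior and pays 1/2·13 + 1/2·7 = 10. Off path (the cheap location), believing excellent, it pays 13.
excellent: the prime location nets 10 − 3 = 7; the cheap location nets 13. excellent would deviate.
mediocre: the prime location nets 10 − 7 = 3; the cheap location nets 13. mediocre would deviate.
A type deviates, so pooling fails.

No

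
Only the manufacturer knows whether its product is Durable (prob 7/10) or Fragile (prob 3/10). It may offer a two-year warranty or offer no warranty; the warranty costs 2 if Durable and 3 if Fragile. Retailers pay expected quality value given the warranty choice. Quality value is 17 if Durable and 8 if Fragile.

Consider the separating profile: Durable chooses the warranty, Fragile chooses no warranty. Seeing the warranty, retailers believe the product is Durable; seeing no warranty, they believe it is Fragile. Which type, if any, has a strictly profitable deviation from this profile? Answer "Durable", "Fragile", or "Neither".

The warranty pays 17; no warranty pays 8.
Durable: assigned the warranty, nets 17 − 2 = 15; deviating to no warranty nets 8.
Fragile: assigned no warranty, nets 8; deviating to the warranty nets 17 − 3 = 14.
The Fragile type gains 6 by deviating.

Fragile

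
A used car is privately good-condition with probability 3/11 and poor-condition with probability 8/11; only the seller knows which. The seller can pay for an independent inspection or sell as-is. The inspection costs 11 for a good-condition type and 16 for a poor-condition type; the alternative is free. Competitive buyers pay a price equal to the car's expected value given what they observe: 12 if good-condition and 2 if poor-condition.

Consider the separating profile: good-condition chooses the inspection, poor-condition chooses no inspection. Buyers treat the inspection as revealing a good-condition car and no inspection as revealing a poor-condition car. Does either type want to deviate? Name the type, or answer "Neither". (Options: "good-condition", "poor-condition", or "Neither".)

good-condition

The inspection pays 12; no inspection pays 2.
good-condition: assigned the inspection, nets 12 − 11 = 1; deviating to no inspection nets 2.
poor-condition: assigned no inspection, nets 2; deviating to the inspection nets 12 − 16 = -4.
The good-condition type gains 1 by deviating.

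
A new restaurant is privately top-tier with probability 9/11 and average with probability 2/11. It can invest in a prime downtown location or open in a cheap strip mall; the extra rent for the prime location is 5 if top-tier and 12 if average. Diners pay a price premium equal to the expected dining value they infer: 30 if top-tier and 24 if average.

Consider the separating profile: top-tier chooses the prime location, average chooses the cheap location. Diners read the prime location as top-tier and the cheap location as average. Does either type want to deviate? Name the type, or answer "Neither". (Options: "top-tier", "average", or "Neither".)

Neither

The prime location pays 30; the cheap location pays 24.
top-tier: assigned the prime location, nets 30 − 5 = 25; deviating to the cheap location nets 24.
average: assigned the cheap location, nets 24; deviating to the prime location nets 30 − 12 = 18.
Both types strictly prefer their assigned action; no profitable deviation.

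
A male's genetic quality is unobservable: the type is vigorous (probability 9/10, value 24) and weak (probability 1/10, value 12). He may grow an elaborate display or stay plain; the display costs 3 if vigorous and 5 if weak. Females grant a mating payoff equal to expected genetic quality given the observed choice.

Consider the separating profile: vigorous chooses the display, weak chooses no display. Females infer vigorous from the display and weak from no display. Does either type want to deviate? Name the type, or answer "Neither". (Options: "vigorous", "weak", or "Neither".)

The display pays 24; no display pays 12.
vigorous: assigned the display, nets 24 − 3 = 21; deviating to no display nets 12.
weak: assigned no display, nets 12; deviating to the display nets 24 − 5 = 19.
The weak type gains 7 by deviating.

weak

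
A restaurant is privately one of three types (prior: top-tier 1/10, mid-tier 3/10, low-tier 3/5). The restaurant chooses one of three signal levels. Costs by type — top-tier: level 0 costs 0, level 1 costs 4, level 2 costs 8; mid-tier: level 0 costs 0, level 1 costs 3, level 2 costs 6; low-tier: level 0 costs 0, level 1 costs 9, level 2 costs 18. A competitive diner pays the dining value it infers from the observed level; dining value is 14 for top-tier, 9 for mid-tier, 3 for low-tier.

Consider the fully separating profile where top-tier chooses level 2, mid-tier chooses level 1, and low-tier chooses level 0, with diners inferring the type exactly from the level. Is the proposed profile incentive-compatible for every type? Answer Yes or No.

Separating price premiums: level 2 → 14, level 1 → 9, level 0 → 3.
top-tier (assigned level 2): level 0: 3 − 0 = 3; level 1: 9 − 4 = 5; level 2: 14 − 8 = 6. top-tier stays.
mid-tier (assigned level 1): level 0: 3 − 0 = 3; level 1: 9 − 3 = 6; level 2: 14 − 6 = 8. mid-tier prefers level 2.
low-tier (assigned level 0): level 0: 3 − 0 = 3; level 1: 9 − 9 = 0; level 2: 14 − 18 = -4. low-tier stays.
At least one type deviates; the separating profile fails.

No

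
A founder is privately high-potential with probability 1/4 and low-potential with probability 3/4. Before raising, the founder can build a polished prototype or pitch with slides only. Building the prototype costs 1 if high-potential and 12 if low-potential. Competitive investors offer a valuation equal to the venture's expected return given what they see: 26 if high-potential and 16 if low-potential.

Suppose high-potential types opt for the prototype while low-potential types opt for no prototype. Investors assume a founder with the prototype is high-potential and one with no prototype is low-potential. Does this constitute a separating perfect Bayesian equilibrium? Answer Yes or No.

Yes

Under these beliefs, the prototype earns valuation 26 and no prototype earns valuation 16.
high-potential: the prototype nets 26 − 1 = 25; no prototype nets 16. high-potential prefers the prototype.
low-potential: the prototype nets 26 − 12 = 14; no prototype nets 16. low-potential prefers no prototype.
Neither type deviates, so the separating profile is an equilibrium.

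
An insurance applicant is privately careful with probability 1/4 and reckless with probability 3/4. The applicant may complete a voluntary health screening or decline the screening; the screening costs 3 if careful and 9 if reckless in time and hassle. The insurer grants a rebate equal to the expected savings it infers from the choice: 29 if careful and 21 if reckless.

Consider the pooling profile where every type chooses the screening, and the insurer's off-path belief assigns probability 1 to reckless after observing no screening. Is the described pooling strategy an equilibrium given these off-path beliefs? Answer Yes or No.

On path, the insurer holds the prior and pays 1/4·29 + 3/4·21 = 23. Off path (no screening), believing reckless, it pays 21.
careful: the screening nets 23 − 3 = 20; no screening nets 21. careful would deviate.
reckless: the screening nets 23 − 9 = 14; no screening nets 21. reckless would deviate.
A type deviates, so pooling fails.

No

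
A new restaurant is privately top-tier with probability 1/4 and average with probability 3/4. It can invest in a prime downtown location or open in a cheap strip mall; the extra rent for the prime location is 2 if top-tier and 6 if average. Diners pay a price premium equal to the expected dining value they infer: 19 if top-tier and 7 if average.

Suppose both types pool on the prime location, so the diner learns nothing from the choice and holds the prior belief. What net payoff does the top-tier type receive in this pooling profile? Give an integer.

Pooled price premium = 1/4·19 + 3/4·7 = 10.
top-tier pays cost 2 for the prime location, so net payoff = 10 − 2 = 8.

8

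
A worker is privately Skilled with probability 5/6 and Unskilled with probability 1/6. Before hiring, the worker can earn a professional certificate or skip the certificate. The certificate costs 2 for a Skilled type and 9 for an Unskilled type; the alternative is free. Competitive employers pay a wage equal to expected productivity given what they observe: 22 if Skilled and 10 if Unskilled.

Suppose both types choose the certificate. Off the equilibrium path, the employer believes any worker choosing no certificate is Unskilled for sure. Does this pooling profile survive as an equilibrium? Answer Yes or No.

On path, the employer holds the prior and pays 5/6·22 + 1/6·10 = 20. Off path (no certificate), believing Unskilled, it pays 10.
Skilled: the certificate nets 20 − 2 = 18; no certificate nets 10. Skilled stays.
Unskilled: the certificate nets 20 − 9 = 11; no certificate nets 10. Unskilled stays.
No type deviates, so pooling is sustained.

Yes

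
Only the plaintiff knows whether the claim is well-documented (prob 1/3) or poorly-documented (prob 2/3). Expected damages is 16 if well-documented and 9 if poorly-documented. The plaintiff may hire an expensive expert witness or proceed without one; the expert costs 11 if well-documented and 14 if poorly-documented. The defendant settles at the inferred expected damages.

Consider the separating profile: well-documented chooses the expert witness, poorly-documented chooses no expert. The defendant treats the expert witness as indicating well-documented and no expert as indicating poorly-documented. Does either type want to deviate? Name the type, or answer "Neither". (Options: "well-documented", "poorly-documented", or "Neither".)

The expert witness pays 16; no expert pays 9.
well-documented: assigned the expert witness, nets 16 − 11 = 5; deviating to no expert nets 9.
poorly-documented: assigned no expert, nets 9; deviating to the expert witness nets 16 − 14 = 2.
The well-documented type gains 4 by deviating.

well-documented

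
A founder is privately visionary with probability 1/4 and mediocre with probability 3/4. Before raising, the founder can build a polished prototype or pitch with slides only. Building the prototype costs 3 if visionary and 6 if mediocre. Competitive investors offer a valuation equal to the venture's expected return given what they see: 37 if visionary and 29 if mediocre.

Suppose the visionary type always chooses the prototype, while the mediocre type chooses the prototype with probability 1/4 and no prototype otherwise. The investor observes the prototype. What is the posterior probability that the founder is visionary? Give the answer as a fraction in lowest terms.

4/7

P(the prototype) = (1/4)·1 + (3/4)·(1/4) = 7/16.
By Bayes' rule, P(visionary | the prototype) = (1/4) / (7/16) = 4/7.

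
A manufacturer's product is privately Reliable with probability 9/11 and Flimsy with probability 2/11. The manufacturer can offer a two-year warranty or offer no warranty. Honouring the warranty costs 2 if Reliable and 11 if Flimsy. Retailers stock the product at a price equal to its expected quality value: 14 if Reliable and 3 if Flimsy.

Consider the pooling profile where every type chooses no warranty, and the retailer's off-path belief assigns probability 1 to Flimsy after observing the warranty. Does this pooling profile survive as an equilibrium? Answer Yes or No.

Yes

On path, the retailer holds the prior and pays 9/11·14 + 2/11·3 = 12. Off path (the warranty), believing Flimsy, it pays 3.
Reliable: no warranty nets 12; the warranty nets 3 − 2 = 1. Reliable stays.
Flimsy: no warranty nets 12; the warranty nets 3 − 11 = -8. Flimsy stays.
No type deviates, so pooling is sustained.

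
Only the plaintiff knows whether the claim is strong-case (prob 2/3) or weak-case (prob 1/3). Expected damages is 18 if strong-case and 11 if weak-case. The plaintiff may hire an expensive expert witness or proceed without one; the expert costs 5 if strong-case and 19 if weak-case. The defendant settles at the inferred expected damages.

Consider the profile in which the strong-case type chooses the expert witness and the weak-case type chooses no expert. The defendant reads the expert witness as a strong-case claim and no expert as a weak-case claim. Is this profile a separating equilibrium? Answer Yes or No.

Yes

Under these beliefs, the expert witness earns settlement 18 and no expert earns settlement 11.
strong-case: the expert witness nets 18 − 5 = 13; no expert nets 11. strong-case prefers the expert witness.
weak-case: the expert witness nets 18 − 19 = -1; no expert nets 11. weak-case prefers no expert.
Neither type deviates, so the separating profile is an equilibrium.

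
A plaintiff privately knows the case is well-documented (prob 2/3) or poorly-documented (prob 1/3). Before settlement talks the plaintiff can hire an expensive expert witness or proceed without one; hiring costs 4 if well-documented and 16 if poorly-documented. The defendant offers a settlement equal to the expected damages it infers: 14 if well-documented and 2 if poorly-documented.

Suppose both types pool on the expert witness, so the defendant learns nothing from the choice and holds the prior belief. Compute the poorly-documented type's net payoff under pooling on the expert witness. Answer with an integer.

-6

Pooled settlement = 2/3·14 + 1/3·2 = 10.
poorly-documented pays cost 16 for the expert witness, so net payoff = 10 − 16 = -6.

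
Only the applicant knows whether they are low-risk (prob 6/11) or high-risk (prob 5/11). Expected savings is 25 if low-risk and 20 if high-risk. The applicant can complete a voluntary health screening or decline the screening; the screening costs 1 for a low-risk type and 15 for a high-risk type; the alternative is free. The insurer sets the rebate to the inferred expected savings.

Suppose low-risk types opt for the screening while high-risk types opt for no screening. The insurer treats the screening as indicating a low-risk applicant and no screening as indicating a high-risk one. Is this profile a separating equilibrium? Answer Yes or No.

Yes

Under these beliefs, the screening earns rebate 25 and no screening earns rebate 20.
low-risk: the screening nets 25 − 1 = 24; no screening nets 20. low-risk prefers the screening.
high-risk: the screening nets 25 − 15 = 10; no screening nets 20. high-risk prefers no screening.
Neither type deviates, so the separating profile is an equilibrium.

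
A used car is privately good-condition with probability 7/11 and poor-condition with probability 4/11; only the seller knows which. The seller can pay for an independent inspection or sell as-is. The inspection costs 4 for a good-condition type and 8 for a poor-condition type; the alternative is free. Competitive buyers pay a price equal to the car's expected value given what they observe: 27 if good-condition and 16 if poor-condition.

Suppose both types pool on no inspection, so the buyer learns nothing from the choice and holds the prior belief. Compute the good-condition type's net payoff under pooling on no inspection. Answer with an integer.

23

Pooled price = 7/11·27 + 4/11·16 = 23.
good-condition pays no cost for no inspection, so net payoff = 23.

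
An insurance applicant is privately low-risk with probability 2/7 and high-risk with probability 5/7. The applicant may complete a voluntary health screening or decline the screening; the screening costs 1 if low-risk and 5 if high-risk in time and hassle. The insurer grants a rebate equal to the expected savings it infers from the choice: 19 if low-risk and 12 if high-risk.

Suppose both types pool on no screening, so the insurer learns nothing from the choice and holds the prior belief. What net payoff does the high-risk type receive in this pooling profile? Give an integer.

14

Pooled rebate = 2/7·19 + 5/7·12 = 14.
high-risk pays no cost for no screening, so net payoff = 14.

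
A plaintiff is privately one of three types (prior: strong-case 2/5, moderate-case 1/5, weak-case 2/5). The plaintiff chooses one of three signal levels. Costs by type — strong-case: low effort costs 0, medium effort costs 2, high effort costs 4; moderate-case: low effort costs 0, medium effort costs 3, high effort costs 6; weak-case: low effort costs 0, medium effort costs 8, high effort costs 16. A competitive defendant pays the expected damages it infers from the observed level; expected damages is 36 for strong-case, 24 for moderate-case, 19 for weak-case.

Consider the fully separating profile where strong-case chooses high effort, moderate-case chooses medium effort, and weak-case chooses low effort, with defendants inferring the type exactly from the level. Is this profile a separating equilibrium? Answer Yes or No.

Separating settlements: high effort → 36, medium effort → 24, low effort → 19.
strong-case (assigned high effort): low effort: 19 − 0 = 19; medium effort: 24 − 2 = 22; high effort: 36 − 4 = 32. strong-case stays.
moderate-case (assigned medium effort): low effort: 19 − 0 = 19; medium effort: 24 − 3 = 21; high effort: 36 − 6 = 30. moderate-case prefers high effort.
weak-case (assigned low effort): low effort: 19 − 0 = 19; medium effort: 24 − 8 = 16; high effort: 36 − 16 = 20. weak-case prefers high effort.
At least one type deviates; the separating profile fails.

No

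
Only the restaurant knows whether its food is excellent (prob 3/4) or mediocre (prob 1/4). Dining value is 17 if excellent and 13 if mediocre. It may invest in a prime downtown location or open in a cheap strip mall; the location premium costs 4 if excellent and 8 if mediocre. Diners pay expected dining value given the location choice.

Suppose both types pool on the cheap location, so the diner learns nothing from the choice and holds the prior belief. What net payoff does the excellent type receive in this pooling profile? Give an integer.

Pooled price premium = 3/4·17 + 1/4·13 = 16.
excellent pays no cost for the cheap location, so net payoff = 16.

16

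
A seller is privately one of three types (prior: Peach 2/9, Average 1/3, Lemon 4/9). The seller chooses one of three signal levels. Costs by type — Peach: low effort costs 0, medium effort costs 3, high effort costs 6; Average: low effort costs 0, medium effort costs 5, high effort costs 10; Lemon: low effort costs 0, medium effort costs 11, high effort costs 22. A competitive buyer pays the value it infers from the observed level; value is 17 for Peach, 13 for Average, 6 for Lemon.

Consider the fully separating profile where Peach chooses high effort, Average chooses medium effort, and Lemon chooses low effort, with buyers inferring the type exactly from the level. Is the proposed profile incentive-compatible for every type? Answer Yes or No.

Separating prices: high effort → 17, medium effort → 13, low effort → 6.
Peach (assigned high effort): low effort: 6 − 0 = 6; medium effort: 13 − 3 = 10; high effort: 17 − 6 = 11. Peach stays.
Average (assigned medium effort): low effort: 6 − 0 = 6; medium effort: 13 − 5 = 8; high effort: 17 − 10 = 7. Average stays.
Lemon (assigned low effort): low effort: 6 − 0 = 6; medium effort: 13 − 11 = 2; high effort: 17 − 22 = -5. Lemon stays.
Every type prefers its assigned level; separation holds.

Yes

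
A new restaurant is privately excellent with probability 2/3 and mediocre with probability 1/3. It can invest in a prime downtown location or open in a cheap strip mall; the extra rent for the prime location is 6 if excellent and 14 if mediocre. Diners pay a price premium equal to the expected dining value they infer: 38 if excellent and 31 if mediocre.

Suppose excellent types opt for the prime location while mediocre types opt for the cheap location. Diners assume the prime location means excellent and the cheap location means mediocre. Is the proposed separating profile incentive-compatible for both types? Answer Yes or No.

Yes

Under these beliefs, the prime location earns price premium 38 and the cheap location earns price premium 31.
excellent: the prime location nets 38 − 6 = 32; the cheap location nets 31. excellent prefers the prime location.
mediocre: the prime location nets 38 − 14 = 24; the cheap location nets 31. mediocre prefers the cheap location.
Neither type deviates, so the separating profile is an equilibrium.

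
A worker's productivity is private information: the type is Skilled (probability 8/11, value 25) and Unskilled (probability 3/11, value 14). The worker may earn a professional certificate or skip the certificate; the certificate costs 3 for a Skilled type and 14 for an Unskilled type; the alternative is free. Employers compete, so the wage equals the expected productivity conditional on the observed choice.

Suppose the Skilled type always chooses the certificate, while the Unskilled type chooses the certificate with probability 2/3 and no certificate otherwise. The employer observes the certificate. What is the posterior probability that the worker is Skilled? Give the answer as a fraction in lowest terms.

P(the certificate) = (8/11)·1 + (3/11)·(2/3) = 10/11.
By Bayes' rule, P(Skilled | the certificate) = (8/11) / (10/11) = 4/5.

4/5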